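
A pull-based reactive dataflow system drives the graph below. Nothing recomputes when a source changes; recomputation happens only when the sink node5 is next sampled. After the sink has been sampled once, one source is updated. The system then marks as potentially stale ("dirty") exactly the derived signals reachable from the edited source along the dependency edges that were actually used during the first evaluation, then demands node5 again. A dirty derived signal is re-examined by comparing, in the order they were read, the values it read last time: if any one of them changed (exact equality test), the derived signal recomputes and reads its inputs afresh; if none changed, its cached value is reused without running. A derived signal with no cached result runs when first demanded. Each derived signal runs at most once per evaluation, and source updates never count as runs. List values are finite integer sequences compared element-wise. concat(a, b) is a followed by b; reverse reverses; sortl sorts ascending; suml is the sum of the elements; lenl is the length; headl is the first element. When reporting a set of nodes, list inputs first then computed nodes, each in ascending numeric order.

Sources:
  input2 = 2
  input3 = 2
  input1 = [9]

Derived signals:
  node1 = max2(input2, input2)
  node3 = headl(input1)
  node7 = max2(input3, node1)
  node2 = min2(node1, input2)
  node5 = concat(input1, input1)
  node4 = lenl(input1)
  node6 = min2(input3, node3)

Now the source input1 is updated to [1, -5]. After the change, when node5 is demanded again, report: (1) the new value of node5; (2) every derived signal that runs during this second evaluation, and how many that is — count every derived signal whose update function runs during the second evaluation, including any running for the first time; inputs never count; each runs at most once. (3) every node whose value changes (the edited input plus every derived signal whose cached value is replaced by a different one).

New value of node5: [1, -5, 1, -5].
Derived signals that run: node5 — 1 in total.
Values that change: input1, node5.

First evaluation (everything demanded from the output):
  node5 = concat([9], [9]) = [9, 9]

Propagation after the edit:
  node5: runs — input1 [9]->[1, -5]; input1 [9]->[1, -5]; result [1, -5, 1, -5].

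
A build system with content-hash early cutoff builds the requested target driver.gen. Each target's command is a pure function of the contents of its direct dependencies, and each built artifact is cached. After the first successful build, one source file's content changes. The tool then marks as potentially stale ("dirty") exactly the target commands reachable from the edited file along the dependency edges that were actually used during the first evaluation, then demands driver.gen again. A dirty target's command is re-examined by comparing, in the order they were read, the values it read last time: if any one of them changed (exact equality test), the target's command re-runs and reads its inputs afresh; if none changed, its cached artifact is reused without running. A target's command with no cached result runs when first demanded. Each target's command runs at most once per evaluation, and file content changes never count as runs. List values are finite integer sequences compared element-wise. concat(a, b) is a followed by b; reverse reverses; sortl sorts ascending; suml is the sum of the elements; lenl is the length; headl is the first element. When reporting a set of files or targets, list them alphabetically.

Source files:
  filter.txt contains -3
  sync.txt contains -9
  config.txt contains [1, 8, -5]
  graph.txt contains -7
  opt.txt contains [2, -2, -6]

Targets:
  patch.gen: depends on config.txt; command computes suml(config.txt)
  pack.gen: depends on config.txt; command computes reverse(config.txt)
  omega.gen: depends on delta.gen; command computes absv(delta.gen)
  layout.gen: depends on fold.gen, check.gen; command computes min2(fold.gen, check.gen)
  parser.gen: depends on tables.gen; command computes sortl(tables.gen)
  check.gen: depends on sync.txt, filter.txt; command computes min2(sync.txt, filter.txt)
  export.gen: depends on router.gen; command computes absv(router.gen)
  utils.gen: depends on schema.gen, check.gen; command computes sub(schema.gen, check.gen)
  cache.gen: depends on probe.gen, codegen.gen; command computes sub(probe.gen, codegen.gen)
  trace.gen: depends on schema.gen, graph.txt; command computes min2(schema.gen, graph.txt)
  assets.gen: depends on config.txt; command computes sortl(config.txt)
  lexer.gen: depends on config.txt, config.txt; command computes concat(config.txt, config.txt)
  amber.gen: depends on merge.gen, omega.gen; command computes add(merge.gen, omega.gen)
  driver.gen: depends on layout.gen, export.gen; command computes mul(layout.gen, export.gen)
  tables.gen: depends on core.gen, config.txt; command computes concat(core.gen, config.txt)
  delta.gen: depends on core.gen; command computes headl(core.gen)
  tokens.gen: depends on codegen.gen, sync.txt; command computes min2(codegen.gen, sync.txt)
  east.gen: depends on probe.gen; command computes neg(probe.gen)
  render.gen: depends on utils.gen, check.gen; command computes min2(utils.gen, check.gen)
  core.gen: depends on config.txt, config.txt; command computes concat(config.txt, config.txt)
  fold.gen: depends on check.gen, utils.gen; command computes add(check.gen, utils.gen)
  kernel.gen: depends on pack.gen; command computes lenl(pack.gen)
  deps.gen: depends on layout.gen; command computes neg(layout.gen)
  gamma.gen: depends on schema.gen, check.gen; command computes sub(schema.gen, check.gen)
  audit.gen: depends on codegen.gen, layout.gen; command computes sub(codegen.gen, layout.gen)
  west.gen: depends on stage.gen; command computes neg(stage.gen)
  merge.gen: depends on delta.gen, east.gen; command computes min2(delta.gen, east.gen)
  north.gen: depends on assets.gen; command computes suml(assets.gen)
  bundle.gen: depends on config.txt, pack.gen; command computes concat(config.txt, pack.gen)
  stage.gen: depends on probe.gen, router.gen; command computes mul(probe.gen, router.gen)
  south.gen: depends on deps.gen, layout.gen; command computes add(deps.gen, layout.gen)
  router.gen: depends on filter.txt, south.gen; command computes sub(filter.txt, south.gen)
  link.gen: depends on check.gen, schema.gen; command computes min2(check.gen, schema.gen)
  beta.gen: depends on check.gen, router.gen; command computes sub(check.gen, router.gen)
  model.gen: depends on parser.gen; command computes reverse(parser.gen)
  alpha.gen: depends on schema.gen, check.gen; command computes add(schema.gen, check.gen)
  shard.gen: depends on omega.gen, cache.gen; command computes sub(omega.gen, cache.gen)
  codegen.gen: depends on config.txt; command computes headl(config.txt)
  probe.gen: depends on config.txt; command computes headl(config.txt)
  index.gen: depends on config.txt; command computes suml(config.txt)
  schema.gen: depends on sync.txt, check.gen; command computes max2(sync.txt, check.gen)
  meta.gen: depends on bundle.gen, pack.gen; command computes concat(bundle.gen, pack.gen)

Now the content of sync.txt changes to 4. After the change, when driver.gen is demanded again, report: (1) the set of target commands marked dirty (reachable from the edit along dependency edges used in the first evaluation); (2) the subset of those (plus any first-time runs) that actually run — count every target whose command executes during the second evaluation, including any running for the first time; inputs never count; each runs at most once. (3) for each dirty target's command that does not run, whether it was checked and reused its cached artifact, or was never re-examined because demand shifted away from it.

First evaluation (everything demanded from the output):
  check.gen = min2(-9, -3) = -9
  schema.gen = max2(-9, -9) = -9
  utils.gen = sub(-9, -9) = 0
  fold.gen = add(-9, 0) = -9
  layout.gen = min2(-9, -9) = -9
  deps.gen = neg(-9) = 9
  south.gen = add(9, -9) = 0
  router.gen = sub(-3, 0) = -3
  export.gen = absv(-3) = 3
  driver.gen = mul(-9, 3) = -27

Propagation after the edit:
  check.gen: runs — sync.txt -9->4; result -3.
  schema.gen: runs — sync.txt -9->4; check.gen -9->-3; result 4.
  utils.gen: runs — schema.gen -9->4; check.gen -9->-3; result 7.
  fold.gen: runs — check.gen -9->-3; utils.gen 0->7; result 4.
  layout.gen: runs — fold.gen -9->4; check.gen -9->-3; result -3.
  deps.gen: runs — layout.gen -9->-3; result 3.
  south.gen: runs — deps.gen 9->3; layout.gen -9->-3; result 0 (same value as before).
  router.gen: checked — values it read are unchanged (filter.txt unchanged, south.gen unchanged); reused cached -3 without running.
  export.gen: checked — values it read are unchanged (router.gen unchanged); reused cached 3 without running.
  driver.gen: runs — layout.gen -9->-3; result -9.

Key observation: the cutoff stops propagation at router.gen — its inputs' values are unchanged, so it reuses its cache.

Marked dirty: check.gen, deps.gen, driver.gen, export.gen, fold.gen, layout.gen, router.gen, schema.gen, south.gen, utils.gen.
Target commands that run: check.gen, deps.gen, driver.gen, fold.gen, layout.gen, schema.gen, south.gen, utils.gen — 8 in total.
Checked but reused from cache: export.gen, router.gen.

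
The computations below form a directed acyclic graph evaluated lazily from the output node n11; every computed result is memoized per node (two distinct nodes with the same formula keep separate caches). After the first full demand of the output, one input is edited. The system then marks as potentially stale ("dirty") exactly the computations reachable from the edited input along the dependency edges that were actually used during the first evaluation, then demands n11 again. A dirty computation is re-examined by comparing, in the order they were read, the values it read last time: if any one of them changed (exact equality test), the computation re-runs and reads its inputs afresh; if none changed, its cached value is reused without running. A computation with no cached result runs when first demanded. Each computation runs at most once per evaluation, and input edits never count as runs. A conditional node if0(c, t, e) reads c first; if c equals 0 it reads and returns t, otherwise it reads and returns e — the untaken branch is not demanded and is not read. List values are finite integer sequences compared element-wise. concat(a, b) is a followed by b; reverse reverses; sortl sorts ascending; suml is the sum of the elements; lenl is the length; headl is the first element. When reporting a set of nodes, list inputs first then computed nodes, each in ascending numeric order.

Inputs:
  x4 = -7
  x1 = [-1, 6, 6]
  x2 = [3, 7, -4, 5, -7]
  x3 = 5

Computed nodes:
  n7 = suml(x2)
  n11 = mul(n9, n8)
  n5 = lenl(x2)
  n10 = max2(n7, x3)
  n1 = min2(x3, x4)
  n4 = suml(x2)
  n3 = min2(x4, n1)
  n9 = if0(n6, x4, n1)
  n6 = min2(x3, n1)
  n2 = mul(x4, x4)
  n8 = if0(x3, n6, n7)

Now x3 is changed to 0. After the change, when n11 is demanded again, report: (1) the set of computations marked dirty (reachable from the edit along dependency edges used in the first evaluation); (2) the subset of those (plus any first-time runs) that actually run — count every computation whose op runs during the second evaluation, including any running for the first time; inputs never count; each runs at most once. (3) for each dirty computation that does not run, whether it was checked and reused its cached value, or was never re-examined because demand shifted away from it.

First demand of the output computes:
  n1 = min2(5, -7) = -7
  n6 = min2(5, -7) = -7
  n7 = suml([3, 7, -4, 5, -7]) = 4
  n8 = if0(x3=5 -> else branch n7) = 4
  n9 = if0(n6=-7 -> else branch n1) = -7
  n11 = mul(-7, 4) = -28

After the edit, cleaning proceeds:
  n1: a read changed (x3 5->0) — executes, giving -7 — identical to its old value.
  n6: a read changed (x3 5->0) — executes, giving -7 — identical to its old value.
  n8: a read changed (x3 5->0) — executes, giving -7.
  n9: dirty, but its reads are unchanged (n6 unchanged, n1 unchanged); cached -7 stands.
  n11: a read changed (n8 4->-7) — executes, giving 49.

Note where the cutoff bites: n9 is checked, finds nothing changed, and keeps its cache.

The edit dirties: n1, n6, n8, n9, n11.
4 computations run: n1, n6, n8, n11.
Cache hits after checking: n9.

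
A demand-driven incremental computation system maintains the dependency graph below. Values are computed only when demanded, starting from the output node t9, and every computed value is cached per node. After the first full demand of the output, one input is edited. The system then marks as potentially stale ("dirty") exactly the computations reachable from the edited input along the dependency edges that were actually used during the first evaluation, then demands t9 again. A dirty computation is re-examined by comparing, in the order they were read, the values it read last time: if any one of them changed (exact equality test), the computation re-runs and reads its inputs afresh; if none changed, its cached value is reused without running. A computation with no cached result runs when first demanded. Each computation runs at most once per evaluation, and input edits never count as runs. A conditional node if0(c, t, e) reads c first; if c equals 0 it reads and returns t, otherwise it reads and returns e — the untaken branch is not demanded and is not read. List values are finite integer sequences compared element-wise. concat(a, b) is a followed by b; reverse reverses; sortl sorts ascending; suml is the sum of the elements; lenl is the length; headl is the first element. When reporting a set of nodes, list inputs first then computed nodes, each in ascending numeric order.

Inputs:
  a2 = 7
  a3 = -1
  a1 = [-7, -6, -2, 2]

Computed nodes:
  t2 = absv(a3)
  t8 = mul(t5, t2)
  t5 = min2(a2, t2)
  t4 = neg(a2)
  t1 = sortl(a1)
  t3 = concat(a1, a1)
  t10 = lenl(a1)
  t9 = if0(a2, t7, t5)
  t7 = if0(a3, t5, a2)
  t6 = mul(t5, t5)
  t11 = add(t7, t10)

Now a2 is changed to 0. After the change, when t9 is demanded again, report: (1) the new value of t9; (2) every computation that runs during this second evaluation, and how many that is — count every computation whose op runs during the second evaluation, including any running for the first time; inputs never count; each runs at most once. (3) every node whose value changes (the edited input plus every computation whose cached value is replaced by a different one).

First evaluation (everything demanded from the output):
  t2 = absv(-1) = 1
  t5 = min2(7, 1) = 1
  t9 = if0(a2=7 -> else branch t5) = 1

Propagation after the edit:
  t5: marked dirty but never re-examined — demand shifted away from it.
  t7: demanded for the first time — runs, produces 0.
  t9: runs — a2 7->0; result 0.

Key observation: a condition flipped, so demand moved to the other branch — t5 is never re-examined.

New value of t9: 0.
Computations that run: t7, t9 — 2 in total.
Values that change: a2, t9.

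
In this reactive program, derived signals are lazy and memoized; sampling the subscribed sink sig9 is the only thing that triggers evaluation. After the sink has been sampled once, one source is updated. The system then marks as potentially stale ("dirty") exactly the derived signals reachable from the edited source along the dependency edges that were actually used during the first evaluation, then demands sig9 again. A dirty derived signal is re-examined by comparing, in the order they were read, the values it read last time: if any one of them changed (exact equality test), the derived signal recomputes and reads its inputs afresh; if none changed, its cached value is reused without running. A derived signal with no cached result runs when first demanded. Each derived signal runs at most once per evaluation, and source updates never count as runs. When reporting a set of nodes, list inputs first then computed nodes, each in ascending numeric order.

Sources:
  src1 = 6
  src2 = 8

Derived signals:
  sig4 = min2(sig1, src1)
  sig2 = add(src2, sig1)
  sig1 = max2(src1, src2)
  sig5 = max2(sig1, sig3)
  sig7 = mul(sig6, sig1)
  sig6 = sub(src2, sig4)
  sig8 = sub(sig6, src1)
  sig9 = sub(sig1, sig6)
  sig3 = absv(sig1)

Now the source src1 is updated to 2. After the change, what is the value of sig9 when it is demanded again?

First demand of the output computes:
  sig1 = max2(6, 8) = 8
  sig4 = min2(8, 6) = 6
  sig6 = sub(8, 6) = 2
  sig9 = sub(8, 2) = 6

After the edit, cleaning proceeds:
  sig1: a read changed (src1 6->2) — executes, giving 8 — identical to its old value.
  sig4: a read changed (src1 6->2) — executes, giving 2.
  sig6: a read changed (sig4 6->2) — executes, giving 6.
  sig9: a read changed (sig6 2->6) — executes, giving 2.

Demanding sig9 again yields 2.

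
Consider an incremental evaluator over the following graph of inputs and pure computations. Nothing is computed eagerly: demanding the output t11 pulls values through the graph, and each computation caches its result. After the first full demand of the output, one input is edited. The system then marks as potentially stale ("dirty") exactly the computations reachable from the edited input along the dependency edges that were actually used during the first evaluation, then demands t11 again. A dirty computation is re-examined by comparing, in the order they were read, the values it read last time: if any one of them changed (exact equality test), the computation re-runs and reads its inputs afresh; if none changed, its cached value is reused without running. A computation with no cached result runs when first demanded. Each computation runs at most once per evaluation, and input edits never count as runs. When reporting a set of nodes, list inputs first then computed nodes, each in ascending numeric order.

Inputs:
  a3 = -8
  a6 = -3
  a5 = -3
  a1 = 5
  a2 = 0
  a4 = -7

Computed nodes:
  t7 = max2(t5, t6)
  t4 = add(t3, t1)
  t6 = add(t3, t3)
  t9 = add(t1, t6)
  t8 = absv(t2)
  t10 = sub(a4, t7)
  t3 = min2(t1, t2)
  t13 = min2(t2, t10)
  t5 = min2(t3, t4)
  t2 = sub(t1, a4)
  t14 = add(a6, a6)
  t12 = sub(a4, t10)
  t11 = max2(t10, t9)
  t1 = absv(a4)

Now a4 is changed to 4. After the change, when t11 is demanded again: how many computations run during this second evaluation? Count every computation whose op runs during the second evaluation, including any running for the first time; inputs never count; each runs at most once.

Run set: t1, t2, t3, t4, t5, t6, t7, t9, t10, t11 (10 run).

Initial pass — values computed on the first demand:
  t1 = absv(-7) = 7
  t2 = sub(7, -7) = 14
  t3 = min2(7, 14) = 7
  t4 = add(7, 7) = 14
  t5 = min2(7, 14) = 7
  t6 = add(7, 7) = 14
  t7 = max2(7, 14) = 14
  t9 = add(7, 14) = 21
  t10 = sub(-7, 14) = -21
  t11 = max2(-21, 21) = 21

Second demand — change propagation:
  t1: re-runs because a4 -7->4; new result 4.
  t2: re-runs because t1 7->4; a4 -7->4; new result 0.
  t3: re-runs because t1 7->4; t2 14->0; new result 0.
  t4: re-runs because t3 7->0; t1 7->4; new result 4.
  t5: re-runs because t3 7->0; t4 14->4; new result 0.
  t6: re-runs because t3 7->0; t3 7->0; new result 0.
  t7: re-runs because t5 7->0; t6 14->0; new result 0.
  t9: re-runs because t1 7->4; t6 14->0; new result 4.
  t10: re-runs because a4 -7->4; t7 14->0; new result 4.
  t11: re-runs because t10 -21->4; t9 21->4; new result 4.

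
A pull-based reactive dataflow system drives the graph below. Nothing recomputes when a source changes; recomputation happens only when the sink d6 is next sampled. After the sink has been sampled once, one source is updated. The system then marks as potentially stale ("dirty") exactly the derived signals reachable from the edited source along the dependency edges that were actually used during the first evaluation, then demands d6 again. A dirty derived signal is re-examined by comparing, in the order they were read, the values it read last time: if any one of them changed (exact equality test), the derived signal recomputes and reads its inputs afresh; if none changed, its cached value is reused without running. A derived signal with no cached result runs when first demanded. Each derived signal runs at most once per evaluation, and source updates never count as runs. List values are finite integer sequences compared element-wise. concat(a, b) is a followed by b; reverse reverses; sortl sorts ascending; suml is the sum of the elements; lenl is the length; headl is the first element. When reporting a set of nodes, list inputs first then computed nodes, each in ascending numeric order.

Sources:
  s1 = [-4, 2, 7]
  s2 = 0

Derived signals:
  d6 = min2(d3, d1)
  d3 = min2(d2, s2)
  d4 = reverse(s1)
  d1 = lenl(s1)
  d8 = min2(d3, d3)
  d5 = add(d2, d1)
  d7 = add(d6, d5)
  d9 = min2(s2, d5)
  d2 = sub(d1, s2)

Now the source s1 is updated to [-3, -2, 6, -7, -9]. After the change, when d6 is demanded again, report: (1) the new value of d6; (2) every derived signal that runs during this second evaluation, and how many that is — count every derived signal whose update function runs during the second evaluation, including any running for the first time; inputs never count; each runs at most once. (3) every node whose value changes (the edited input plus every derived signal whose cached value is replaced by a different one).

First evaluation (everything demanded from the output):
  d1 = lenl([-4, 2, 7]) = 3
  d2 = sub(3, 0) = 3
  d3 = min2(3, 0) = 0
  d6 = min2(0, 3) = 0

Propagation after the edit:
  d1: runs — s1 [-4, 2, 7]->[-3, -2, 6, -7, -9]; result 5.
  d2: runs — d1 3->5; result 5.
  d3: runs — d2 3->5; result 0 (same value as before).
  d6: runs — d1 3->5; result 0 (same value as before).

New value of d6: 0.
Derived signals that run: d1, d2, d3, d6 — 4 in total.
Values that change: s1, d1, d2.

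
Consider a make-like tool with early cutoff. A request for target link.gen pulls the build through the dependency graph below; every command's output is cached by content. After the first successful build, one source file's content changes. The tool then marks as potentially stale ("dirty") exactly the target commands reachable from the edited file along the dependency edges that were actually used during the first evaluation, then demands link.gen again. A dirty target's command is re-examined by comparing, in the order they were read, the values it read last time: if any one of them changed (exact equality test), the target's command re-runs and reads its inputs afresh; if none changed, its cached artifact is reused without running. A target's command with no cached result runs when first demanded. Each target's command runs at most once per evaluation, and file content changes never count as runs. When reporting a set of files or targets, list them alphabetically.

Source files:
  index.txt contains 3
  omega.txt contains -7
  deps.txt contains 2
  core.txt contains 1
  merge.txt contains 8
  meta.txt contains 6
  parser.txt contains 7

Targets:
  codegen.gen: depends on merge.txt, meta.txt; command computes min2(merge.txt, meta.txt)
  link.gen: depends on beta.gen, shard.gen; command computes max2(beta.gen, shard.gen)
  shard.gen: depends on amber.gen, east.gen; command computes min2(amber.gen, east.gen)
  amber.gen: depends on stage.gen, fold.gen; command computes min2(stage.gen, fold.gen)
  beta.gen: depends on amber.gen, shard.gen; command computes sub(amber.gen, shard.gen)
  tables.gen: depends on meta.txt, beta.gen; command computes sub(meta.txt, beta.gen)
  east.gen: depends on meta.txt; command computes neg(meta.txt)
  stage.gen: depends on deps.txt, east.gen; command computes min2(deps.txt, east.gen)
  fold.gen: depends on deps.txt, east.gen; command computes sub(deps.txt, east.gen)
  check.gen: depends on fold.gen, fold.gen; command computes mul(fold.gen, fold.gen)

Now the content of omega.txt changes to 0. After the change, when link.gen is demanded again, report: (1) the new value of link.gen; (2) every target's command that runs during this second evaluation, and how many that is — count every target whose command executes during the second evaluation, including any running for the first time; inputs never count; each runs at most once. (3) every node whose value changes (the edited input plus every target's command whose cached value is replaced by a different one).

Demanding link.gen again yields 0.
0 target commands run: none.
The nodes whose values change: omega.txt.
Note the shortcut — nothing in the graph depends on omega.txt at all, so no recomputation happens.

First demand of the output computes:
  east.gen = neg(6) = -6
  fold.gen = sub(2, -6) = 8
  stage.gen = min2(2, -6) = -6
  amber.gen = min2(-6, 8) = -6
  shard.gen = min2(-6, -6) = -6
  beta.gen = sub(-6, -6) = 0
  link.gen = max2(0, -6) = 0

After the edit, cleaning proceeds:
  no node depends on omega.txt at all; the second demand re-runs nothing.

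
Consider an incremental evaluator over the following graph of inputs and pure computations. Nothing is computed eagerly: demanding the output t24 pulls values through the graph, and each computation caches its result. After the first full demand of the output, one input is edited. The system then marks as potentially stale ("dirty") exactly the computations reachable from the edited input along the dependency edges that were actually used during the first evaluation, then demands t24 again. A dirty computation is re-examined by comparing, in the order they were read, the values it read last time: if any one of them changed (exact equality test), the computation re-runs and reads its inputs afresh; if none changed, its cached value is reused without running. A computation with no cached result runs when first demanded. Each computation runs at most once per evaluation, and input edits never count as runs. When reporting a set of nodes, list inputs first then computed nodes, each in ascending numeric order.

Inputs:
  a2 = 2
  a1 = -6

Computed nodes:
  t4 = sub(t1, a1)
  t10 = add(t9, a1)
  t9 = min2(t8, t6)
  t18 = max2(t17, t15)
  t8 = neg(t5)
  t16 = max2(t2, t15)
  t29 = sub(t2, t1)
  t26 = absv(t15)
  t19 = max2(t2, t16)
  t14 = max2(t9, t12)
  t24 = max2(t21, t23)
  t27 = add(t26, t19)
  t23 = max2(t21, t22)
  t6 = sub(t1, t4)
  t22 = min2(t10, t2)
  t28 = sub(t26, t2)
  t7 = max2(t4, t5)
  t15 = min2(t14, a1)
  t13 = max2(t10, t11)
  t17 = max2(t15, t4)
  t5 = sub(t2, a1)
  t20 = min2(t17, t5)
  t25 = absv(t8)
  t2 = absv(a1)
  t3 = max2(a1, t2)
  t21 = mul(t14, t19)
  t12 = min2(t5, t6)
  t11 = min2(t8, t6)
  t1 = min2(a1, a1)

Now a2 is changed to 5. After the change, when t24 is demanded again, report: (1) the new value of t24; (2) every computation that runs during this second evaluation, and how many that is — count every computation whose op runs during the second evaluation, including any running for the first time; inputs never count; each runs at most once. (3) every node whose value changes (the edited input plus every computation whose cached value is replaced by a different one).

Initial pass — values computed on the first demand:
  t1 = min2(-6, -6) = -6
  t2 = absv(-6) = 6
  t4 = sub(-6, -6) = 0
  t5 = sub(6, -6) = 12
  t6 = sub(-6, 0) = -6
  t8 = neg(12) = -12
  t9 = min2(-12, -6) = -12
  t10 = add(-12, -6) = -18
  t12 = min2(12, -6) = -6
  t14 = max2(-12, -6) = -6
  t15 = min2(-6, -6) = -6
  t16 = max2(6, -6) = 6
  t19 = max2(6, 6) = 6
  t21 = mul(-6, 6) = -36
  t22 = min2(-18, 6) = -18
  t23 = max2(-36, -18) = -18
  t24 = max2(-36, -18) = -18

Second demand — change propagation:
  no demanded computation ever read a2, so the edit dirties nothing and nothing runs.

The important point: nothing the output needs ever reads a2, so the edit is invisible to it.

t24 now evaluates to -18.
Run set: none (0 run).
Changed values: a2.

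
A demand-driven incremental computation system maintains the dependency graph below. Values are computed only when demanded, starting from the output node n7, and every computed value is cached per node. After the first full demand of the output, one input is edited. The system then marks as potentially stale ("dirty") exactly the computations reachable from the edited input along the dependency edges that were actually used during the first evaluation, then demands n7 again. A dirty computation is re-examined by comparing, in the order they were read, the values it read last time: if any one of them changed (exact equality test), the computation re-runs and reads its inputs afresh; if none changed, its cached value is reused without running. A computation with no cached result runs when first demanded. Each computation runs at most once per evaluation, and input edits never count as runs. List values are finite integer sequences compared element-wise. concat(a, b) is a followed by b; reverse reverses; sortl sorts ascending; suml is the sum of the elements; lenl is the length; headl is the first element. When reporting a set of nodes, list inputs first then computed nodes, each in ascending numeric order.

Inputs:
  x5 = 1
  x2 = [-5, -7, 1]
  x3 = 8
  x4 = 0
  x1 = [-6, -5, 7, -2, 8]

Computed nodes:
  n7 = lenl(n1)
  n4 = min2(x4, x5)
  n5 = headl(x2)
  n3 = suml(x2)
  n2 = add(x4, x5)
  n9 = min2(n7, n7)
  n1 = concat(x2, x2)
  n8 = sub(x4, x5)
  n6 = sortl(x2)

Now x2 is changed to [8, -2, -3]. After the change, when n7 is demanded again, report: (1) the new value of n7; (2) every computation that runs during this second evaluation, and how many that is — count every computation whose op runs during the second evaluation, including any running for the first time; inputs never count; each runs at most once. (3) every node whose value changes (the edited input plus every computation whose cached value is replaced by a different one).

First evaluation (everything demanded from the output):
  n1 = concat([-5, -7, 1], [-5, -7, 1]) = [-5, -7, 1, -5, -7, 1]
  n7 = lenl([-5, -7, 1, -5, -7, 1]) = 6

Propagation after the edit:
  n1: runs — x2 [-5, -7, 1]->[8, -2, -3]; x2 [-5, -7, 1]->[8, -2, -3]; result [8, -2, -3, 8, -2, -3].
  n7: runs — n1 [-5, -7, 1, -5, -7, 1]->[8, -2, -3, 8, -2, -3]; result 6 (same value as before).

New value of n7: 6.
Computations that run: n1, n7 — 2 in total.
Values that change: x2, n1.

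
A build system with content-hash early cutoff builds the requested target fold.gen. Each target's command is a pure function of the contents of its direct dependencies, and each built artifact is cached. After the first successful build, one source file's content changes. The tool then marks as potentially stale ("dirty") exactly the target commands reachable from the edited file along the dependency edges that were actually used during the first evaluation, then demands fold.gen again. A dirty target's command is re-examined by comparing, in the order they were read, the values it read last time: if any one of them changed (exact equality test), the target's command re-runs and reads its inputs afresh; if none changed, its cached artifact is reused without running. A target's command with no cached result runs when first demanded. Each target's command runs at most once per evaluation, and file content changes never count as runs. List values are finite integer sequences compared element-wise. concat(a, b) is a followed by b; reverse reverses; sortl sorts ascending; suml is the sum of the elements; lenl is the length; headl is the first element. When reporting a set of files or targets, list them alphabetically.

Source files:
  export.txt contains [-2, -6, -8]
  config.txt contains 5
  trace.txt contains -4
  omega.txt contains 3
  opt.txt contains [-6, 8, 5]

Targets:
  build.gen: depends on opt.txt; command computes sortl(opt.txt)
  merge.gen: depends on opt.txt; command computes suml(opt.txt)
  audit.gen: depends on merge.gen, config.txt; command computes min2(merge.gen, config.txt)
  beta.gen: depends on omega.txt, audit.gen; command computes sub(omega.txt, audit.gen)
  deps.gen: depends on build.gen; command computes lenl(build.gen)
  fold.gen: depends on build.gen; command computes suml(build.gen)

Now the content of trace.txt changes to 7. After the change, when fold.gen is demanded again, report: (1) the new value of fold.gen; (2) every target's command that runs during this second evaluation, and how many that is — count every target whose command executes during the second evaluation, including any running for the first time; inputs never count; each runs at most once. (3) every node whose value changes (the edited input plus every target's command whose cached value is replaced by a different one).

First evaluation (everything demanded from the output):
  build.gen = sortl([-6, 8, 5]) = [-6, 5, 8]
  fold.gen = suml([-6, 5, 8]) = 7

Propagation after the edit:
  trace.txt feeds no computation that the output demands — nothing is marked dirty and nothing runs.

Key observation: trace.txt is never demanded by the output, so the edit triggers no recomputation at all.

New value of fold.gen: 7.
Target commands that run: none — 0 in total.
Values that change: trace.txt.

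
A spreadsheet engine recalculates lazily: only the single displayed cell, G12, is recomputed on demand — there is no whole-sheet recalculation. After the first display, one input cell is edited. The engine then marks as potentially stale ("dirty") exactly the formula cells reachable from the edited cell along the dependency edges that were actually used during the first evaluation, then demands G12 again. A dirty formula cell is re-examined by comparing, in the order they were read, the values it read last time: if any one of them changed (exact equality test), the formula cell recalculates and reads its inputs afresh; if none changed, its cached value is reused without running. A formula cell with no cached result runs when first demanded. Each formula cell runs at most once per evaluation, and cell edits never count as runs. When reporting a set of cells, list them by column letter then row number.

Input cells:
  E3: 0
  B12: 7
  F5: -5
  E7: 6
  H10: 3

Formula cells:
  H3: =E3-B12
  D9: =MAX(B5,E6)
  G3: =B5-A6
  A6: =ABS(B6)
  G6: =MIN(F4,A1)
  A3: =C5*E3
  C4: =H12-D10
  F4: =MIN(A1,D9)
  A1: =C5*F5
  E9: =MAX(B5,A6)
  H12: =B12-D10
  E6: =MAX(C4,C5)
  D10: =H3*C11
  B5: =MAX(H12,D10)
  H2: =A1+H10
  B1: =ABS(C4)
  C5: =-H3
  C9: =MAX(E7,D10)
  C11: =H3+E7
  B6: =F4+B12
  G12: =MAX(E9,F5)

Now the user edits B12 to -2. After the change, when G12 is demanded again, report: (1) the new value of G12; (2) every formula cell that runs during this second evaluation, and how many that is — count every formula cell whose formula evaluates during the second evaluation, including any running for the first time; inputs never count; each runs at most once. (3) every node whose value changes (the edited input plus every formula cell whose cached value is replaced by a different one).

First evaluation (everything demanded from the output):
  H3 = 0 - 7 = -7
  C5 = -(-7) = 7
  A1 = 7 * -5 = -35
  C11 = -7 + 6 = -1
  D10 = -7 * -1 = 7
  H12 = 7 - 7 = 0
  B5 = MAX(0, 7) = 7
  C4 = 0 - 7 = -7
  E6 = MAX(-7, 7) = 7
  D9 = MAX(7, 7) = 7
  F4 = MIN(-35, 7) = -35
  B6 = -35 + 7 = -28
  A6 = ABS(-28) = 28
  E9 = MAX(7, 28) = 28
  G12 = MAX(28, -5) = 28

Propagation after the edit:
  H3: runs — B12 7->-2; result 2.
  C5: runs — H3 -7->2; result -2.
  A1: runs — C5 7->-2; result 10.
  C11: runs — H3 -7->2; result 8.
  D10: runs — H3 -7->2; C11 -1->8; result 16.
  H12: runs — B12 7->-2; D10 7->16; result -18.
  B5: runs — H12 0->-18; D10 7->16; result 16.
  C4: runs — H12 0->-18; D10 7->16; result -34.
  E6: runs — C4 -7->-34; C5 7->-2; result -2.
  D9: runs — B5 7->16; E6 7->-2; result 16.
  F4: runs — A1 -35->10; D9 7->16; result 10.
  B6: runs — F4 -35->10; B12 7->-2; result 8.
  A6: runs — B6 -28->8; result 8.
  E9: runs — B5 7->16; A6 28->8; result 16.
  G12: runs — E9 28->16; result 16.

New value of G12: 16.
Formula cells that run: A1, A6, B5, B6, C4, C5, C11, D9, D10, E6, E9, F4, G12, H3, H12 — 15 in total.
Values that change: A1, A6, B5, B6, B12, C4, C5, C11, D9, D10, E6, E9, F4, G12, H3, H12.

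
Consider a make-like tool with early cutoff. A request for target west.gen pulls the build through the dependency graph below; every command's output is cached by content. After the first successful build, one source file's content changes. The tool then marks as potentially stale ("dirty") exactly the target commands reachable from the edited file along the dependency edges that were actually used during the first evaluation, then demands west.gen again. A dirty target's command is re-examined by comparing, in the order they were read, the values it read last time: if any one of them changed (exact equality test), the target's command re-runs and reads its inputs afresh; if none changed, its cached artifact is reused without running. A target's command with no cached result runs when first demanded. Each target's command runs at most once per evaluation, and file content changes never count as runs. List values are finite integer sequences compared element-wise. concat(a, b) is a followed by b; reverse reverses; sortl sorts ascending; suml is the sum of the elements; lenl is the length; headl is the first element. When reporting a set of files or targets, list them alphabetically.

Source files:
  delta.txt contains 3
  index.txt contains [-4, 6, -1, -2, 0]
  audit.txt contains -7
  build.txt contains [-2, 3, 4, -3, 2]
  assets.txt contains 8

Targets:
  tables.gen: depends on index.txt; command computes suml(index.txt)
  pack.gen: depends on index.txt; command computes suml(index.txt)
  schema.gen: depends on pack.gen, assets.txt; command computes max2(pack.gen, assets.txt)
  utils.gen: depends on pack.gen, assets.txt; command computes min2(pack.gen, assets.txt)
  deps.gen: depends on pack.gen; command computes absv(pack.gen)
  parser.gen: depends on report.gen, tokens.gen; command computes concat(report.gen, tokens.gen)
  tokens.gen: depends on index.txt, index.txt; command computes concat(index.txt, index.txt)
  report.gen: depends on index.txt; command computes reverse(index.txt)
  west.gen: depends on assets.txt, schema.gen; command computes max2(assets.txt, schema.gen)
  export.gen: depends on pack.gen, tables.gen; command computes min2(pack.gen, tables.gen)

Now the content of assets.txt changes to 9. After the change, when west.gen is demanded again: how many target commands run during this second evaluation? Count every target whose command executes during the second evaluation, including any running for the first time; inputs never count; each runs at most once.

2 target commands run: schema.gen, west.gen.

First demand of the output computes:
  pack.gen = suml([-4, 6, -1, -2, 0]) = -1
  schema.gen = max2(-1, 8) = 8
  west.gen = max2(8, 8) = 8

After the edit, cleaning proceeds:
  schema.gen: a read changed (assets.txt 8->9) — executes, giving 9.
  west.gen: a read changed (assets.txt 8->9; schema.gen 8->9) — executes, giving 9.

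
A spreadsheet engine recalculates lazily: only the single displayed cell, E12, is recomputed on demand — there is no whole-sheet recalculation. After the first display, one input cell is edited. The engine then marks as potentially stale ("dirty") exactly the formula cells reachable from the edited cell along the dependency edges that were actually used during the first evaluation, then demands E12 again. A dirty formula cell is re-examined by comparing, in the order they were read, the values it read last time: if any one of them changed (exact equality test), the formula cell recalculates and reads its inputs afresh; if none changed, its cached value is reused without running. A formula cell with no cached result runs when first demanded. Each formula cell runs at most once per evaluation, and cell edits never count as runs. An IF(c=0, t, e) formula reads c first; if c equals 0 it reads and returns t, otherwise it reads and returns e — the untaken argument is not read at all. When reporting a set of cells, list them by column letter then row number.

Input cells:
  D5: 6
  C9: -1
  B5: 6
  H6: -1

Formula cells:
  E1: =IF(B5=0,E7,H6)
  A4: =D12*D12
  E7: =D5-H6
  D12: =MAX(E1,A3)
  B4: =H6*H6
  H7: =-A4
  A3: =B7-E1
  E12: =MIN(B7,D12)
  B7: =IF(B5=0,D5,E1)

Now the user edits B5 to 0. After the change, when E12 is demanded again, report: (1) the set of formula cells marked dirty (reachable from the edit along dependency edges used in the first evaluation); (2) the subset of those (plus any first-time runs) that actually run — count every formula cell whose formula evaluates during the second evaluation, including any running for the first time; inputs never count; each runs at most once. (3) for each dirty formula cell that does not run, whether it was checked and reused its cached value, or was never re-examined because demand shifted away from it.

Marked dirty: A3, B7, D12, E1, E12.
Formula cells that run: A3, B7, D12, E1, E7, E12 — 6 in total.
Every dirty formula cell ran.
Key observation: a condition flipped, so demand reaches new nodes — E7 runs for the first time.

First evaluation (everything demanded from the output):
  E1 = IF(B5=0: B5=6 -> else branch H6) = -1
  B7 = IF(B5=0: B5=6 -> else branch E1) = -1
  A3 = -1 - -1 = 0
  D12 = MAX(-1, 0) = 0
  E12 = MIN(-1, 0) = -1

Propagation after the edit:
  E7: demanded for the first time — runs, produces 7.
  E1: runs — B5 6->0; result 7.
  B7: runs — B5 6->0; E1 -1->7; result 6.
  A3: runs — B7 -1->6; E1 -1->7; result -1.
  D12: runs — E1 -1->7; A3 0->-1; result 7.
  E12: runs — B7 -1->6; D12 0->7; result 6.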